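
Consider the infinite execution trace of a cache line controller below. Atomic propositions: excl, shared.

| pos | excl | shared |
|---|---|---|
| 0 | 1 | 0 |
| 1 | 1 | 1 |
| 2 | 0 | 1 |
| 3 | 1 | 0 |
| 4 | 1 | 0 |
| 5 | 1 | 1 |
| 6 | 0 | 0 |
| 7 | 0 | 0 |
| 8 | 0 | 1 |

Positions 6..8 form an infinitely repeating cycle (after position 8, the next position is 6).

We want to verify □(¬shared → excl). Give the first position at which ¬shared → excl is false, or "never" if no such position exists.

Check ¬shared → excl at each position in order: 0 ✓, 1 ✓, 2 ✓, 3 ✓, 4 ✓, 5 ✓.
At position 6 the labels are {}, so ¬shared → excl is false there. This is the first violation.

6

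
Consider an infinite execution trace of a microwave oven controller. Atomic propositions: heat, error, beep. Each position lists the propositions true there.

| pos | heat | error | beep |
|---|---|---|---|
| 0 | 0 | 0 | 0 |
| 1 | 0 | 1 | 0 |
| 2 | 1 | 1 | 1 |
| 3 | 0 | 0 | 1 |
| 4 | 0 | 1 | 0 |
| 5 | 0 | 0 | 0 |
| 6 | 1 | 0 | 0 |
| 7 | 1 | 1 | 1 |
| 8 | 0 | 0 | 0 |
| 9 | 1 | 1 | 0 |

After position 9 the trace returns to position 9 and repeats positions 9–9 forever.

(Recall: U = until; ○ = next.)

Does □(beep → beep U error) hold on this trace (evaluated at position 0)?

beep → beep U error holds at every position 0..9, and those are all positions ever visited, so □(beep → beep U error) holds.
Positions where beep holds: 2, 3, 7.
Check beep U error at each: 2→ok, 3→ok, 7→ok.

Yes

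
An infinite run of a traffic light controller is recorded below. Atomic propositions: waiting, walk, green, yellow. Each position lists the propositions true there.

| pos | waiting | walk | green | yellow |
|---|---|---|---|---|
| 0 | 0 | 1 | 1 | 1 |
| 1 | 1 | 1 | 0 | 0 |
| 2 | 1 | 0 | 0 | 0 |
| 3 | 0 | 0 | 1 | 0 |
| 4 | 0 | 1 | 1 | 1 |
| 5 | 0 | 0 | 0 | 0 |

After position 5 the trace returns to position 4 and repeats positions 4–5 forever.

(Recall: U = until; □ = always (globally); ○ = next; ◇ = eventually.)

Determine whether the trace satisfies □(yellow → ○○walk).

Does not hold

yellow → ○○walk must hold at every position from 0 onward. It fails at position 0, so □(yellow → ○○walk) is false.
Positions where yellow holds: 0, 4.
Check ○○walk at each: 0→fails, 4→ok.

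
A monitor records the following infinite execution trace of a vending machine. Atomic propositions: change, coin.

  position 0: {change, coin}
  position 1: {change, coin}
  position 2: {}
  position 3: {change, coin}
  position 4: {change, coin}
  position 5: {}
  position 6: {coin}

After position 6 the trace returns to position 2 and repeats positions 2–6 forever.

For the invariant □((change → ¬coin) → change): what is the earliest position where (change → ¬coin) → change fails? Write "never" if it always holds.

Check (change → ¬coin) → change at each position in order: 0 ✓, 1 ✓.
At position 2 the labels are {}, so (change → ¬coin) → change is false there. This is the first violation.

2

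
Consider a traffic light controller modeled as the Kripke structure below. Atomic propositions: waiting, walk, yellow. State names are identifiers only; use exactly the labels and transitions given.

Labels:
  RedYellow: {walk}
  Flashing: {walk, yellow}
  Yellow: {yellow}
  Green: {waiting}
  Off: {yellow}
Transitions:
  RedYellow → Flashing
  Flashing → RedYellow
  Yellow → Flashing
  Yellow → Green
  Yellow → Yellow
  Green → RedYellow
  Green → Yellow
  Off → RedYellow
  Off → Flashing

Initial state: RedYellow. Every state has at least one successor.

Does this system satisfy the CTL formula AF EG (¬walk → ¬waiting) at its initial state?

States satisfying EG (¬walk → ¬waiting): {RedYellow, Flashing, Yellow, Off}.
States satisfying AF EG (¬walk → ¬waiting): {RedYellow, Flashing, Yellow, Green, Off}.
RedYellow ∈ Sat(AF EG (¬walk → ¬waiting)).

Holds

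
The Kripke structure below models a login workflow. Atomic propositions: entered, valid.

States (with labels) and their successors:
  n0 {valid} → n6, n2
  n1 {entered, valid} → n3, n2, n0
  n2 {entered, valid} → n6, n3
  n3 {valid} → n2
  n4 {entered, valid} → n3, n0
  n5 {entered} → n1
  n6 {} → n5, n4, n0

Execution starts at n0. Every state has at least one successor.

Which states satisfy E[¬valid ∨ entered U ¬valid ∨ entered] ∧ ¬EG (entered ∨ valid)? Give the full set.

States satisfying ¬valid ∨ entered: {n1, n2, n4, n5, n6}.
States satisfying E[¬valid ∨ entered U ¬valid ∨ entered]: {n1, n2, n4, n5, n6}.
States satisfying entered ∨ valid: {n0, n1, n2, n3, n4, n5}.
States satisfying EG (entered ∨ valid): {n0, n1, n2, n3, n4, n5}.
States satisfying ¬EG (entered ∨ valid): {n6}.
States satisfying E[¬valid ∨ entered U ¬valid ∨ entered] ∧ ¬EG (entered ∨ valid): {n6}.

{n6}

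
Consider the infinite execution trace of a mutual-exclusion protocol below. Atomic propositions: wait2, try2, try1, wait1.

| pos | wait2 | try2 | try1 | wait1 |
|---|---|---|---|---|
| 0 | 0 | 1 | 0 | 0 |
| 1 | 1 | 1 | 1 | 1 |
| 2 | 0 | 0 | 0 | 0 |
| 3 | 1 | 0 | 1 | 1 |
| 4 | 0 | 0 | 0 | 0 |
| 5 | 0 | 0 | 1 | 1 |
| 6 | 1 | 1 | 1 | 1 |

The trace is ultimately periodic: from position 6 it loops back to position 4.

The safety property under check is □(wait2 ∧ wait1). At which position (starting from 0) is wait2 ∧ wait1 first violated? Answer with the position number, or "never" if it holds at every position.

At position 0 the labels are {try2}, so wait2 ∧ wait1 is false there. This is the first violation.

0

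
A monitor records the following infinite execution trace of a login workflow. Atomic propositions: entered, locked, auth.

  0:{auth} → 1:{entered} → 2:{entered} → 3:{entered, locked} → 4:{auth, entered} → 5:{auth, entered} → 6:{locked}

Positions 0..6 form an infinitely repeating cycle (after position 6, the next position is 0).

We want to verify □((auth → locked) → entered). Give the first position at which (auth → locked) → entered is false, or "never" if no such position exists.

Check (auth → locked) → entered at each position in order: 0 ✓, 1 ✓, 2 ✓, 3 ✓, 4 ✓, 5 ✓.
At position 6 the labels are {locked}, so (auth → locked) → entered is false there. This is the first violation.

6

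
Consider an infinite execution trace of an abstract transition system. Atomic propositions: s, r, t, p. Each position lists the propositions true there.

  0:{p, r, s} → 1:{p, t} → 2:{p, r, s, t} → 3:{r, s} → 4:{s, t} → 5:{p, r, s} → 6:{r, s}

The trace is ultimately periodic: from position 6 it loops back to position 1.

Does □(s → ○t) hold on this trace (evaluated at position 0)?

s → ○t must hold at every position from 0 onward. It fails at position 2, so □(s → ○t) is false.
Positions where s holds: 0, 2, 3, 4, 5, 6.
Check ○t at each: 0→ok, 2→fails, 3→ok, 4→fails, 5→fails, 6→ok.

Does not hold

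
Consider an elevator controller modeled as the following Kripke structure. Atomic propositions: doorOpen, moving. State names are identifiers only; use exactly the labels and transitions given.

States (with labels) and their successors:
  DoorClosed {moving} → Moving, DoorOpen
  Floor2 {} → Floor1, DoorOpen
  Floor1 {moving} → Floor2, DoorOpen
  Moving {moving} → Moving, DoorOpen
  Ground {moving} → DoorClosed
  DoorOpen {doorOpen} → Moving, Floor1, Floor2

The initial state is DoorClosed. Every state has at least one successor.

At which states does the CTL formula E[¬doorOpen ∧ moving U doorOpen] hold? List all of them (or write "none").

States satisfying ¬doorOpen ∧ moving: {DoorClosed, Floor1, Moving, Ground}.
States satisfying doorOpen: {DoorOpen}.
States satisfying E[¬doorOpen ∧ moving U doorOpen]: {DoorClosed, Floor1, Moving, Ground, DoorOpen}.

{DoorClosed, Floor1, Moving, Ground, DoorOpen}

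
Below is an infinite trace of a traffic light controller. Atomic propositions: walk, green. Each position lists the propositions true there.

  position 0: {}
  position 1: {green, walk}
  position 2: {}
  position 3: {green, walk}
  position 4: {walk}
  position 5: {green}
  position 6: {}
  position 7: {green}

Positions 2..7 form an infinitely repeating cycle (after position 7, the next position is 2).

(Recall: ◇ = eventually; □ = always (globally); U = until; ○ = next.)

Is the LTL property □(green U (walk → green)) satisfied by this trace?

No

green U (walk → green) must hold at every position from 0 onward. It fails at position 4, so □(green U (walk → green)) is false.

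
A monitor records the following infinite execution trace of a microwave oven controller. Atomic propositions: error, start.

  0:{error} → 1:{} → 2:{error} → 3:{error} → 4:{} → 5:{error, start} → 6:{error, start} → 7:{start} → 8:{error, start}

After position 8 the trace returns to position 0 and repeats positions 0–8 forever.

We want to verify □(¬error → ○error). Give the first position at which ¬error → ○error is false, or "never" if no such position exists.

never

¬error → ○error holds at every position 0..8, and those are all the positions the trace ever visits, so the invariant □(¬error → ○error) is never violated.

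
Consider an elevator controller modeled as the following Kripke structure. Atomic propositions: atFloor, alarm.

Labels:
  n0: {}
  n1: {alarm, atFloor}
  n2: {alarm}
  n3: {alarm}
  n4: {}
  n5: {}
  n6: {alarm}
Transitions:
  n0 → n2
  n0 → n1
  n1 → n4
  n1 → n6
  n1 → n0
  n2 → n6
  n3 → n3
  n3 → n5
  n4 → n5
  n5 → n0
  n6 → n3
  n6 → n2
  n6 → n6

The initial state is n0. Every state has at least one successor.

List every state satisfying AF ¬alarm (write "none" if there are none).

{n0, n4, n5}

States satisfying ¬alarm: {n0, n4, n5}.
States satisfying AF ¬alarm: {n0, n4, n5}.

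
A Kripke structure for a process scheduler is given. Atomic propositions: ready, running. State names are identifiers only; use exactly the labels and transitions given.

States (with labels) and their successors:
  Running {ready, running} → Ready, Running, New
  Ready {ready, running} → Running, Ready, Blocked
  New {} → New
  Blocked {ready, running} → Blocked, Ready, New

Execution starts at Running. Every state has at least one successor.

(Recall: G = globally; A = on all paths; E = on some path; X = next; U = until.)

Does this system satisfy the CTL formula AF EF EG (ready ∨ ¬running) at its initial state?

States satisfying EF EG (ready ∨ ¬running): {Running, Ready, New, Blocked}.
States satisfying AF EF EG (ready ∨ ¬running): {Running, Ready, New, Blocked}.
Running ∈ Sat(AF EF EG (ready ∨ ¬running)).

Satisfied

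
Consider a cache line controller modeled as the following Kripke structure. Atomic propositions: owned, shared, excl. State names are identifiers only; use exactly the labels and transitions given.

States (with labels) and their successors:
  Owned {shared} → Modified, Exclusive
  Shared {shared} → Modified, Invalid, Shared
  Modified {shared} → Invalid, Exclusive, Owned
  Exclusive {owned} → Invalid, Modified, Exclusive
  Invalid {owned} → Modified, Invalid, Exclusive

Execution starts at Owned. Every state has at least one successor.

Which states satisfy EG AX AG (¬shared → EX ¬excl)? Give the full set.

{Owned, Shared, Modified, Exclusive, Invalid}

States satisfying AX AG (¬shared → EX ¬excl): {Owned, Shared, Modified, Exclusive, Invalid}.
States satisfying EG AX AG (¬shared → EX ¬excl): {Owned, Shared, Modified, Exclusive, Invalid}.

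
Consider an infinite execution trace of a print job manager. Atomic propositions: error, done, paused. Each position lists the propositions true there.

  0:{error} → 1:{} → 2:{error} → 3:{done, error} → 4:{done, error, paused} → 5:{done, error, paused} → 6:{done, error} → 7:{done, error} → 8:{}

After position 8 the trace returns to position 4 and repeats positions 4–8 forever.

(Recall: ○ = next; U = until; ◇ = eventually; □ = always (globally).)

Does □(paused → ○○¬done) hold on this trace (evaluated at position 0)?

Does not hold

paused → ○○¬done must hold at every position from 0 onward. It fails at position 4, so □(paused → ○○¬done) is false.
Positions where paused holds: 4, 5.
Check ○○¬done at each: 4→fails, 5→fails.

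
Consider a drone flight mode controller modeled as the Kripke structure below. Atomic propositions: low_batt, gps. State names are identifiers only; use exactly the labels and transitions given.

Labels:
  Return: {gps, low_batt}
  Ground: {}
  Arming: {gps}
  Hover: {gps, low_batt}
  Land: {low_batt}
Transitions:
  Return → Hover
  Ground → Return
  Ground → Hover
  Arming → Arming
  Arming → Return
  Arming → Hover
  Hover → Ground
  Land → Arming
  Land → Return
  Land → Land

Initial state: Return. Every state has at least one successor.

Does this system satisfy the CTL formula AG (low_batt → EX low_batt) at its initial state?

States satisfying low_batt → EX low_batt: {Return, Ground, Arming, Land}.
States satisfying AG (low_batt → EX low_batt): ∅.
Hover is reachable from Return and violates low_batt → EX low_batt, so AG fails at Return.
Return ∉ Sat(AG (low_batt → EX low_batt)).

Violated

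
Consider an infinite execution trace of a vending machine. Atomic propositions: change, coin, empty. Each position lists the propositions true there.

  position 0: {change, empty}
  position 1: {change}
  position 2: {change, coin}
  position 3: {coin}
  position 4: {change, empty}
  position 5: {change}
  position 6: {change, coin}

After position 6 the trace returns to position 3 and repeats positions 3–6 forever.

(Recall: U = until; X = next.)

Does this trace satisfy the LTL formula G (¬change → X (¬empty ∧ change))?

Violated

¬change → X (¬empty ∧ change) must hold at every position from 0 onward. It fails at position 3, so G (¬change → X (¬empty ∧ change)) is false.
Positions where ¬change holds: 3.
Check X (¬empty ∧ change) at each: 3→fails.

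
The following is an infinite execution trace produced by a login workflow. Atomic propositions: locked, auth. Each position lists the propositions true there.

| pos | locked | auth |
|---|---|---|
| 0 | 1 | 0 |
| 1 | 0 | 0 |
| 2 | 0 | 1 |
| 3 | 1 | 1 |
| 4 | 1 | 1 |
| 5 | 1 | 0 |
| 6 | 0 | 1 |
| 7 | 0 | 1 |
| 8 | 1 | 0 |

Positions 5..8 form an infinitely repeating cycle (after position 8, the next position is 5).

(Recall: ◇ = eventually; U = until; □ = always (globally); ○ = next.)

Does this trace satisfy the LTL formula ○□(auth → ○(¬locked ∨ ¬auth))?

Violated

The position after 0 is 1; □(auth → ○(¬locked ∨ ¬auth)) is false there.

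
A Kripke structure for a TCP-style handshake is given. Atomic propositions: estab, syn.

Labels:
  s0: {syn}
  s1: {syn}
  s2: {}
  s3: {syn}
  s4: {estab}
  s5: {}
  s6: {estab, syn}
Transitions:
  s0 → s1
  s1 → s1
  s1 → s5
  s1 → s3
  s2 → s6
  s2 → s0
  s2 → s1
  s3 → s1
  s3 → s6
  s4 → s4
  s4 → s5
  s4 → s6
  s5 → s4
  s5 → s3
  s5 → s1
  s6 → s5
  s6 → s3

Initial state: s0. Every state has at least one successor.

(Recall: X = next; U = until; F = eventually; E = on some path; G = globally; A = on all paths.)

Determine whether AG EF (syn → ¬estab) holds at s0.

States satisfying EF (syn → ¬estab): {s0, s1, s2, s3, s4, s5, s6}.
States satisfying AG EF (syn → ¬estab): {s0, s1, s2, s3, s4, s5, s6}.
Every state reachable from s0 satisfies EF (syn → ¬estab).
s0 ∈ Sat(AG EF (syn → ¬estab)).

Holds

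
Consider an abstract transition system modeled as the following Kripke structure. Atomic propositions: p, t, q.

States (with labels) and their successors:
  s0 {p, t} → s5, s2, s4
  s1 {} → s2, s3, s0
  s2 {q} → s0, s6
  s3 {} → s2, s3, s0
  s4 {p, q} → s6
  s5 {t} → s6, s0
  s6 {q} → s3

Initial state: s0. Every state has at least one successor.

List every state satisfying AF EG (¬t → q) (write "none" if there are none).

{s0, s2, s5}

States satisfying EG (¬t → q): {s0, s2, s5}.
States satisfying AF EG (¬t → q): {s0, s2, s5}.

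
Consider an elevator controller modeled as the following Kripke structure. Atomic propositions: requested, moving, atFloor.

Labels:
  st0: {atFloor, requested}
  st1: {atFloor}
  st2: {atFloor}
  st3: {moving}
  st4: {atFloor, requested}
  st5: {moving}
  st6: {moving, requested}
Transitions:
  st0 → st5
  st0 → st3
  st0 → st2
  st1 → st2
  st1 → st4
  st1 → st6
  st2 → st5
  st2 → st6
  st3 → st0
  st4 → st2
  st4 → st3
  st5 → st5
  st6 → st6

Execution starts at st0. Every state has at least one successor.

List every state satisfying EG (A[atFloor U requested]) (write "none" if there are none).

States satisfying A[atFloor U requested]: {st0, st4, st6}.
States satisfying EG (A[atFloor U requested]): {st6}.

{st6}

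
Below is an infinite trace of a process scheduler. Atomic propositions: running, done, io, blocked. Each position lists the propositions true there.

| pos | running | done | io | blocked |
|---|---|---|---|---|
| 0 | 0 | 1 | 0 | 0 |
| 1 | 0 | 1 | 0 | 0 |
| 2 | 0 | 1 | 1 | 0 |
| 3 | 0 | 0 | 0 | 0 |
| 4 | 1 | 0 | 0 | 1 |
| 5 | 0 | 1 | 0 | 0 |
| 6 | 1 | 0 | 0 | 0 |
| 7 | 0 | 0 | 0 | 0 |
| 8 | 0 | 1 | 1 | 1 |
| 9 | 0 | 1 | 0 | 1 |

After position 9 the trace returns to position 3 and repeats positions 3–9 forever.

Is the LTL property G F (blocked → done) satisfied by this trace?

F (blocked → done) holds at every position 0..9, and those are all positions ever visited, so G F (blocked → done) holds.

Holds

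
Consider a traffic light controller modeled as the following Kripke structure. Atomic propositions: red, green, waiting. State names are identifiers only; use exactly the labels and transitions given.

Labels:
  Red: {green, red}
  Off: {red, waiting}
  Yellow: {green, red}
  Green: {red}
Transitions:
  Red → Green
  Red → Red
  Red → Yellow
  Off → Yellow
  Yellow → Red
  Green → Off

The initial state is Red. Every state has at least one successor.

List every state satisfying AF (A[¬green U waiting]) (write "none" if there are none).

States satisfying A[¬green U waiting]: {Off, Green}.
States satisfying AF (A[¬green U waiting]): {Off, Green}.

{Off, Green}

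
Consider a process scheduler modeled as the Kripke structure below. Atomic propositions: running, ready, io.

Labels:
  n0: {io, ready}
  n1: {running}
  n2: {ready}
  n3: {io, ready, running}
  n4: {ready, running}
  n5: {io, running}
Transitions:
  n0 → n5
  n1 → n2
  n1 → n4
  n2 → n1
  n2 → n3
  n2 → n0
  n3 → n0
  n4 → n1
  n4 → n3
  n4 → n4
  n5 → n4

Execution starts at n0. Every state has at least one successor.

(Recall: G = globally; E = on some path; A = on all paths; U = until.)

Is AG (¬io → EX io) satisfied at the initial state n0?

Does not hold

States satisfying ¬io → EX io: {n0, n2, n3, n4, n5}.
States satisfying AG (¬io → EX io): ∅.
n1 is reachable from n0 and violates ¬io → EX io, so AG fails at n0.
n0 ∉ Sat(AG (¬io → EX io)).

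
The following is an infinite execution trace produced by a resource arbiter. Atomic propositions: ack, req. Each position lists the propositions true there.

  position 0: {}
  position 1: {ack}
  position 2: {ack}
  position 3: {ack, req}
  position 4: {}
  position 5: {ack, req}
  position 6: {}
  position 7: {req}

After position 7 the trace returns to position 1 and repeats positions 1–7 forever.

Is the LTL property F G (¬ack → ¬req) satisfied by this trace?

G (¬ack → ¬req) is false at every position 0..7, so it never becomes true and F G (¬ack → ¬req) fails.

No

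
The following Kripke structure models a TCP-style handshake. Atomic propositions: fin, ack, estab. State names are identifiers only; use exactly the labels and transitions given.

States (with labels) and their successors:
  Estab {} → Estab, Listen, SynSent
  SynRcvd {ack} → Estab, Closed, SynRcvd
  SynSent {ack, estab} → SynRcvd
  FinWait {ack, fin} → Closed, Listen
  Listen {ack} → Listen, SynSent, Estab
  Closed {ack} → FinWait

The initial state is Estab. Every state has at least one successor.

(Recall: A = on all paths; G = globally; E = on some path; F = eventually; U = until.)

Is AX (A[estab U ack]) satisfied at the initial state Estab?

Violated

States satisfying A[estab U ack]: {SynRcvd, SynSent, FinWait, Listen, Closed}.
States satisfying AX (A[estab U ack]): {SynSent, FinWait, Closed}.
Estab ∉ Sat(AX (A[estab U ack])).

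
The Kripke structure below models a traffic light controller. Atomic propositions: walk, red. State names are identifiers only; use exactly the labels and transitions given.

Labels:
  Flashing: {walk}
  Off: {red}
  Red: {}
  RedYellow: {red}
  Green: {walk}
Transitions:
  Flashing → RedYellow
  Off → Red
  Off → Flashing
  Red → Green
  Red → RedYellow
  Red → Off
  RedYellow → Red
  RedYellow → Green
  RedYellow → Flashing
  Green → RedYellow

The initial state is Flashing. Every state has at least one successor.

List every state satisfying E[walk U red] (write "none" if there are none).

{Flashing, Off, RedYellow, Green}

States satisfying walk: {Flashing, Green}.
States satisfying red: {Off, RedYellow}.
States satisfying E[walk U red]: {Flashing, Off, RedYellow, Green}.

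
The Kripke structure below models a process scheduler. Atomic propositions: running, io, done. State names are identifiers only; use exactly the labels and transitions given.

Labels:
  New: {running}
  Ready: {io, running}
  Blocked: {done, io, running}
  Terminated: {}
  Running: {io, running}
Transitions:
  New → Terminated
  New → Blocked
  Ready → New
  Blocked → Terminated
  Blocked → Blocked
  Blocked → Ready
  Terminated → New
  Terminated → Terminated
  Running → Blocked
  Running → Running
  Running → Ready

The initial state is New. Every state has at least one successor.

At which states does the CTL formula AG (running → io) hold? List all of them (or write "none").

none

States satisfying running → io: {Ready, Blocked, Terminated, Running}.
States satisfying AG (running → io): ∅.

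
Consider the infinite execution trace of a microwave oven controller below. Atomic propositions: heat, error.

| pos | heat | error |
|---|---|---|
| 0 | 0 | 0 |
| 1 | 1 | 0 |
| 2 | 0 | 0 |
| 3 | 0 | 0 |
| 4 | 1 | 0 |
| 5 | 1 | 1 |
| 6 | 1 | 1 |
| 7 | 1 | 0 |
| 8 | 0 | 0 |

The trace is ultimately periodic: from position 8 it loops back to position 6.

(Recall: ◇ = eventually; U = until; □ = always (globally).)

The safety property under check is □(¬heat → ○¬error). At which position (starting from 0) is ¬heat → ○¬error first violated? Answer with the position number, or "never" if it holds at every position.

Check ¬heat → ○¬error at each position in order: 0 ✓, 1 ✓, 2 ✓, 3 ✓, 4 ✓, 5 ✓, 6 ✓, 7 ✓.
At position 8 the labels are {} and the next position 6 has {error, heat}, so ¬heat → ○¬error is false there. This is the first violation.

8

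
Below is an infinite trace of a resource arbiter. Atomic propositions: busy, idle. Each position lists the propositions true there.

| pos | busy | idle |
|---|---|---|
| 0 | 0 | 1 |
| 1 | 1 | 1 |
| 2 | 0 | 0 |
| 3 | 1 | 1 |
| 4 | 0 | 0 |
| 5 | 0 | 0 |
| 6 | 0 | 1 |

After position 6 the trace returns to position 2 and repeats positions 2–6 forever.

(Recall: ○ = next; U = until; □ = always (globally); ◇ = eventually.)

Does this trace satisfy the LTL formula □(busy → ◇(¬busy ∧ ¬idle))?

busy → ◇(¬busy ∧ ¬idle) holds at every position 0..6, and those are all positions ever visited, so □(busy → ◇(¬busy ∧ ¬idle)) holds.
Positions where busy holds: 1, 3.
Check ◇(¬busy ∧ ¬idle) at each: 1→ok, 3→ok.

Satisfied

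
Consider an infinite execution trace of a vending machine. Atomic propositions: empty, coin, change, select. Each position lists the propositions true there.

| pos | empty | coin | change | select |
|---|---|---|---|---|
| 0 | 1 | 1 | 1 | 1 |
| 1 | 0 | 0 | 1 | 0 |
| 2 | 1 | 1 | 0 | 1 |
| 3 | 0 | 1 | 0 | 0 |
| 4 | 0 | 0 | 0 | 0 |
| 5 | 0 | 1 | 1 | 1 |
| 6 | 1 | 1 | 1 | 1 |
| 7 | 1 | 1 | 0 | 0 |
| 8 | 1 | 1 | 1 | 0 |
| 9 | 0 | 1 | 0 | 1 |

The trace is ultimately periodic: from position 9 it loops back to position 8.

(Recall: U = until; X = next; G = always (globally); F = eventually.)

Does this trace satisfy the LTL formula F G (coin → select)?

G (coin → select) is false at every position 0..9, so it never becomes true and F G (coin → select) fails.

Does not hold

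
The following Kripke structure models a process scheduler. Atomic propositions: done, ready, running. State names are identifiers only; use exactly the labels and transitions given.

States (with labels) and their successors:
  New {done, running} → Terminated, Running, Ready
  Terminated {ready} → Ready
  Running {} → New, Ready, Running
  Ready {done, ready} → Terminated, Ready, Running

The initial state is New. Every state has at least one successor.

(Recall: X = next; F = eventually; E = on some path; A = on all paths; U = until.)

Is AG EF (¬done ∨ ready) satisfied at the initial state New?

States satisfying EF (¬done ∨ ready): {New, Terminated, Running, Ready}.
States satisfying AG EF (¬done ∨ ready): {New, Terminated, Running, Ready}.
Every state reachable from New satisfies EF (¬done ∨ ready).
New ∈ Sat(AG EF (¬done ∨ ready)).

Satisfied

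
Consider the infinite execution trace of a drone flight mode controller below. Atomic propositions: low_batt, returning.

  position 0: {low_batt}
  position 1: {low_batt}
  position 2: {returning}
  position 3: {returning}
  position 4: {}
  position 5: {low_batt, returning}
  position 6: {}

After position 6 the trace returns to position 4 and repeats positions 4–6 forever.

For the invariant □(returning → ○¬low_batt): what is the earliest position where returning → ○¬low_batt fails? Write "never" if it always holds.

never

returning → ○¬low_batt holds at every position 0..6, and those are all the positions the trace ever visits, so the invariant □(returning → ○¬low_batt) is never violated.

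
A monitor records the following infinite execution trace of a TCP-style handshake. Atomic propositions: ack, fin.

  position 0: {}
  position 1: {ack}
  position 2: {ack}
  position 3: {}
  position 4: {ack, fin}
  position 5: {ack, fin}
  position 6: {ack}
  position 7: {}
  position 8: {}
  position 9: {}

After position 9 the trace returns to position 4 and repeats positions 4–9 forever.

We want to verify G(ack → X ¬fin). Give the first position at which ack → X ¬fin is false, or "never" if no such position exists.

Check ack → X ¬fin at each position in order: 0 ✓, 1 ✓, 2 ✓, 3 ✓.
At position 4 the labels are {ack, fin} and the next position 5 has {ack, fin}, so ack → X ¬fin is false there. This is the first violation.

4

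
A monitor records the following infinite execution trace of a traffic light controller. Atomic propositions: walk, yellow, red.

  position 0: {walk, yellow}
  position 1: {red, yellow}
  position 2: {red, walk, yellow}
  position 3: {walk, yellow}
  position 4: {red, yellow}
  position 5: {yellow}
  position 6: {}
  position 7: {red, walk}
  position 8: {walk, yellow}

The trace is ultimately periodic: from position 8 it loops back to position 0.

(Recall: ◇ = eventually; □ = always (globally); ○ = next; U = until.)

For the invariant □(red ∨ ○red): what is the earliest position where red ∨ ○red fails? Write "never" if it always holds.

Check red ∨ ○red at each position in order: 0 ✓, 1 ✓, 2 ✓, 3 ✓, 4 ✓.
At position 5 the labels are {yellow} and the next position 6 has {}, so red ∨ ○red is false there. This is the first violation.

5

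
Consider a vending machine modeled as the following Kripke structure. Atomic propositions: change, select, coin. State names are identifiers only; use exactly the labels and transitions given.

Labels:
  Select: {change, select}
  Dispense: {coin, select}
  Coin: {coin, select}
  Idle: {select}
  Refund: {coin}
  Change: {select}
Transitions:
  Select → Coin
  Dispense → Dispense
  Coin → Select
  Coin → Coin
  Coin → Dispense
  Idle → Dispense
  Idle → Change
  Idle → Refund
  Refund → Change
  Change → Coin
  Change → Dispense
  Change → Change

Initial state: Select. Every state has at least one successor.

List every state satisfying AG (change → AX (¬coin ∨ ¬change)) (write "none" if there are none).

States satisfying change → AX (¬coin ∨ ¬change): {Select, Dispense, Coin, Idle, Refund, Change}.
States satisfying AG (change → AX (¬coin ∨ ¬change)): {Select, Dispense, Coin, Idle, Refund, Change}.

{Select, Dispense, Coin, Idle, Refund, Change}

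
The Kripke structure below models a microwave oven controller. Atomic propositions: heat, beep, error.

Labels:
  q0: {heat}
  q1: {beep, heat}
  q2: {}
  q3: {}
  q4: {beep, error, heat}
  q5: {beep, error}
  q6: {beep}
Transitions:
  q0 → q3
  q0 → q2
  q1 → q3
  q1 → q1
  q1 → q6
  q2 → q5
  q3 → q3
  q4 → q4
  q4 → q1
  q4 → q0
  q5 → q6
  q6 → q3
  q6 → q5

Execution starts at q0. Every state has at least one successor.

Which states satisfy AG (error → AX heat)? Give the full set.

States satisfying error → AX heat: {q0, q1, q2, q3, q4, q6}.
States satisfying AG (error → AX heat): {q3}.

{q3}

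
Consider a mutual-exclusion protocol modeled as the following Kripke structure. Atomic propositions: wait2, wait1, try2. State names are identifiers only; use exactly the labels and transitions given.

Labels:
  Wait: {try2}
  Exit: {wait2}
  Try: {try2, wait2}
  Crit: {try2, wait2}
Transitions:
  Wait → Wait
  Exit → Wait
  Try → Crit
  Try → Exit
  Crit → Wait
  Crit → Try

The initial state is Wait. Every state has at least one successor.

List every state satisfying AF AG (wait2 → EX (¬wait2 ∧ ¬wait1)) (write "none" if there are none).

{Wait, Exit}

States satisfying AG (wait2 → EX (¬wait2 ∧ ¬wait1)): {Wait, Exit}.
States satisfying AF AG (wait2 → EX (¬wait2 ∧ ¬wait1)): {Wait, Exit}.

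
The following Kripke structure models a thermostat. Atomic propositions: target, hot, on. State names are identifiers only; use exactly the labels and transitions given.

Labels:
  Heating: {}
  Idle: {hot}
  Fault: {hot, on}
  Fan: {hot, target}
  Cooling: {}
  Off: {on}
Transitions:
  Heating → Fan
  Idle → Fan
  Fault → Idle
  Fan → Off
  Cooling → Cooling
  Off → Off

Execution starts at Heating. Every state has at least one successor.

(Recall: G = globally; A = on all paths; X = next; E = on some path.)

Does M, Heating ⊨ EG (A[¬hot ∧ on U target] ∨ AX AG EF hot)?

Violated

States satisfying A[¬hot ∧ on U target] ∨ AX AG EF hot: {Fan}.
States satisfying EG (A[¬hot ∧ on U target] ∨ AX AG EF hot): ∅.
No suitable path/successor from Heating witnesses the formula.
Heating ∉ Sat(EG (A[¬hot ∧ on U target] ∨ AX AG EF hot)).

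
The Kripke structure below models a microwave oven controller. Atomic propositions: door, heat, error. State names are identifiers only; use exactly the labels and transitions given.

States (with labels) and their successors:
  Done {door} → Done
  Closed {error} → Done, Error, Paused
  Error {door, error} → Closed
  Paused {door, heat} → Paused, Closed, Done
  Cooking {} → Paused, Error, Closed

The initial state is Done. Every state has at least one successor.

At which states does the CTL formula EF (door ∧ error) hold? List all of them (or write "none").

{Closed, Error, Paused, Cooking}

States satisfying door ∧ error: {Error}.
States satisfying EF (door ∧ error): {Closed, Error, Paused, Cooking}.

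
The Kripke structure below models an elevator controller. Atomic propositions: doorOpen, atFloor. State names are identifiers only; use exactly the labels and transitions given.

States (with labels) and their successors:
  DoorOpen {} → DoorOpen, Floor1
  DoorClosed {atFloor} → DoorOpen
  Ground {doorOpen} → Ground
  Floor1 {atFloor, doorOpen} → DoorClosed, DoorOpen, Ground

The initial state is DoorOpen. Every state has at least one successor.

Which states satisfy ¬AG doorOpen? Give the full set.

{DoorOpen, DoorClosed, Floor1}

States satisfying doorOpen: {Ground, Floor1}.
States satisfying AG doorOpen: {Ground}.
States satisfying ¬AG doorOpen: {DoorOpen, DoorClosed, Floor1}.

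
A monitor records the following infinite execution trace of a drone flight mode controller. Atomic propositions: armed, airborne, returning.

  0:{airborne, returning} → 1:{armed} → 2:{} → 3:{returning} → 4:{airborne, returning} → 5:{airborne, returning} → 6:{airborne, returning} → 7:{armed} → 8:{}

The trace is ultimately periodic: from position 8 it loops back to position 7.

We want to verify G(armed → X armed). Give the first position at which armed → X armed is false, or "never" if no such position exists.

Check armed → X armed at each position in order: 0 ✓.
At position 1 the labels are {armed} and the next position 2 has {}, so armed → X armed is false there. This is the first violation.

1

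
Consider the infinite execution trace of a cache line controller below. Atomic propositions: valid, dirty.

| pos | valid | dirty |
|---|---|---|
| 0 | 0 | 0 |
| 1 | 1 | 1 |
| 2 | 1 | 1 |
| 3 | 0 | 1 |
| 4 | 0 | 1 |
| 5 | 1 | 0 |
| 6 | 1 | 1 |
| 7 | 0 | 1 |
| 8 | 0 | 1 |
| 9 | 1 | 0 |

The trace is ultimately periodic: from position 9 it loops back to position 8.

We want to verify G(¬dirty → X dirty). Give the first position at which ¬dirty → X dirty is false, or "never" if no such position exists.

¬dirty → X dirty holds at every position 0..9, and those are all the positions the trace ever visits, so the invariant G(¬dirty → X dirty) is never violated.

never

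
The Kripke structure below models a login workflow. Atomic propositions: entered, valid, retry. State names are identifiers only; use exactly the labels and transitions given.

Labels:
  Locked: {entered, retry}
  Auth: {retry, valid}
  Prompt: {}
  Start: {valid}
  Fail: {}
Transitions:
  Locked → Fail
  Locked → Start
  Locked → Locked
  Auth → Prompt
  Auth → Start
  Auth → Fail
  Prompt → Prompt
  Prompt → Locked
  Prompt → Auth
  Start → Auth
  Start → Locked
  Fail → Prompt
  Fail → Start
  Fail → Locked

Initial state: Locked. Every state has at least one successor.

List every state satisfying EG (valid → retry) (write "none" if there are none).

{Locked, Auth, Prompt, Fail}

States satisfying valid → retry: {Locked, Auth, Prompt, Fail}.
States satisfying EG (valid → retry): {Locked, Auth, Prompt, Fail}.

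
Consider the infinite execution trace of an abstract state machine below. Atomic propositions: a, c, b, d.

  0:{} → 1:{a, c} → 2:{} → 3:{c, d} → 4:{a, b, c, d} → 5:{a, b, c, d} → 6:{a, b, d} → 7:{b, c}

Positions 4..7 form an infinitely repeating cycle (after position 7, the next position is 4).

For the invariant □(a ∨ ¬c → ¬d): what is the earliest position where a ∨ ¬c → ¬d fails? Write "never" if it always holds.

4

Check a ∨ ¬c → ¬d at each position in order: 0 ✓, 1 ✓, 2 ✓, 3 ✓.
At position 4 the labels are {a, b, c, d}, so a ∨ ¬c → ¬d is false there. This is the first violation.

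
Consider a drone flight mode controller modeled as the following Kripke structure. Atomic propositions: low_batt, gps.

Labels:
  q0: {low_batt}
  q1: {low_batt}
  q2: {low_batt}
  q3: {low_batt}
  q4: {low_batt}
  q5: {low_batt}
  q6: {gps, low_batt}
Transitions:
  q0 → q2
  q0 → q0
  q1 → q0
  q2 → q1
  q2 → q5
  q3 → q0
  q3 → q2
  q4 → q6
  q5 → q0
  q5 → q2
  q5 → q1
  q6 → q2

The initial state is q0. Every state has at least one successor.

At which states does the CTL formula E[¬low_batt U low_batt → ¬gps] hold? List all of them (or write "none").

{q0, q1, q2, q3, q4, q5}

States satisfying ¬low_batt: ∅.
States satisfying low_batt → ¬gps: {q0, q1, q2, q3, q4, q5}.
States satisfying E[¬low_batt U low_batt → ¬gps]: {q0, q1, q2, q3, q4, q5}.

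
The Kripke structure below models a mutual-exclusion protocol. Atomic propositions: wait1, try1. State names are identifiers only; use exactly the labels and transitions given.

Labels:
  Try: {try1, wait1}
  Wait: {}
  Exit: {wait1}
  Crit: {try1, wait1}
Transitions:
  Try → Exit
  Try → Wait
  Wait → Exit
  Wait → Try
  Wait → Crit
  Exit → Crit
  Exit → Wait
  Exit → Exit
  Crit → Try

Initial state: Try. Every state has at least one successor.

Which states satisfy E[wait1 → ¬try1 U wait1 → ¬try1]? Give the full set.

{Wait, Exit}

States satisfying wait1 → ¬try1: {Wait, Exit}.
States satisfying E[wait1 → ¬try1 U wait1 → ¬try1]: {Wait, Exit}.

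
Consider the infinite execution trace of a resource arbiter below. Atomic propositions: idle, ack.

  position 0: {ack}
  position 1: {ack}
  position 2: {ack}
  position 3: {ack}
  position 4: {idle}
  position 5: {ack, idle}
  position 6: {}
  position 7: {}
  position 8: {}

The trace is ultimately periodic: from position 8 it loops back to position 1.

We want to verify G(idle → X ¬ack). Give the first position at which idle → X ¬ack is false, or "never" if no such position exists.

4

Check idle → X ¬ack at each position in order: 0 ✓, 1 ✓, 2 ✓, 3 ✓.
At position 4 the labels are {idle} and the next position 5 has {ack, idle}, so idle → X ¬ack is false there. This is the first violation.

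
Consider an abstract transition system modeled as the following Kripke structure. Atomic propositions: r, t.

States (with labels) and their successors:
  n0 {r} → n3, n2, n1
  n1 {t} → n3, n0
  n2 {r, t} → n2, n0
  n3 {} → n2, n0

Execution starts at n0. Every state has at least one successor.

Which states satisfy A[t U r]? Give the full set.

States satisfying t: {n1, n2}.
States satisfying r: {n0, n2}.
States satisfying A[t U r]: {n0, n2}.

{n0, n2}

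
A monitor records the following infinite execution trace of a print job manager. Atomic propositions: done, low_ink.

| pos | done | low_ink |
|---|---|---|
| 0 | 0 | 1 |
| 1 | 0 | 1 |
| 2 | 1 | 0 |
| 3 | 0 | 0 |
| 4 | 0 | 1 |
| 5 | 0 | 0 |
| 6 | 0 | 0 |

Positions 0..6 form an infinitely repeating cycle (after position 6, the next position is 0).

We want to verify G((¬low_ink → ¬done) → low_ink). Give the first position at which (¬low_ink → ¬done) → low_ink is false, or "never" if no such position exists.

Check (¬low_ink → ¬done) → low_ink at each position in order: 0 ✓, 1 ✓, 2 ✓.
At position 3 the labels are {}, so (¬low_ink → ¬done) → low_ink is false there. This is the first violation.

3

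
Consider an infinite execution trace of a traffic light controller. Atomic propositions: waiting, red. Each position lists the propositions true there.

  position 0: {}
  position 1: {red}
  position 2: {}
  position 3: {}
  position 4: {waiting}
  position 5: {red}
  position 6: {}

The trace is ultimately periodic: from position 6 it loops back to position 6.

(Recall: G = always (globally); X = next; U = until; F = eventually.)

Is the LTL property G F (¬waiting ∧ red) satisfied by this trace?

F (¬waiting ∧ red) must hold at every position from 0 onward. It fails at position 6, so G F (¬waiting ∧ red) is false.

Does not hold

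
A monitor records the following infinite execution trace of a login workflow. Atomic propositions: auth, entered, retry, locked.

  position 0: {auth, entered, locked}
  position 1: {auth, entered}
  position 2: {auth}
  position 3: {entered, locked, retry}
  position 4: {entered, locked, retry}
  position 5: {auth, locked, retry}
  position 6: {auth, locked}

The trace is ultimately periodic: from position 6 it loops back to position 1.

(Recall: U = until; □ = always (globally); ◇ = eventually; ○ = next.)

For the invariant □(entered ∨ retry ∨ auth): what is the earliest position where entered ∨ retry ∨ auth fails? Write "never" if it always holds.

entered ∨ retry ∨ auth holds at every position 0..6, and those are all the positions the trace ever visits, so the invariant □(entered ∨ retry ∨ auth) is never violated.

never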